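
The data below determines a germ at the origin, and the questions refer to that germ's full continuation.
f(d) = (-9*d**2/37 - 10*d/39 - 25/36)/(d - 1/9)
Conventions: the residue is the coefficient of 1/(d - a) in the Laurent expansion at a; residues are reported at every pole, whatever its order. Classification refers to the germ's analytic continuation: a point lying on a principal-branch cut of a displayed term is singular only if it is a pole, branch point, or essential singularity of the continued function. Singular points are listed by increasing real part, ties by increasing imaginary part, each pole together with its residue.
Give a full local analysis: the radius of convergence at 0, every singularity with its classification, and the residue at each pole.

Denominator factor (d - 1/9): pole of order 1 at 1/9, modulus 1/9.
The radius of convergence is the smallest modulus among the singular points: 1/9.
At the order-1 pole 1/9 set g(d) = (d - (1/9))*f(d) = -9*d**2/37 - 10*d/39 - 25/36.
Simple pole: residue = g(a) at a = 1/9, which is -37711/51948.

Radius of convergence at 0: 1/9.
At 1/9: a pole of order 1; residue -37711/51948.


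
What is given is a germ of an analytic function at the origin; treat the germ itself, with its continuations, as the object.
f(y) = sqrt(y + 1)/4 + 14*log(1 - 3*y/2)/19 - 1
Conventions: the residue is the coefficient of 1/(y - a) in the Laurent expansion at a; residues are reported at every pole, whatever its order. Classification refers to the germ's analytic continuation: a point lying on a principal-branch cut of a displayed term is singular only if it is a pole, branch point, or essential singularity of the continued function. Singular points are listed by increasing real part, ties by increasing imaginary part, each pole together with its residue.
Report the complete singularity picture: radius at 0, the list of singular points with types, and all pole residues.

Branch term (14/19)*log(1 - y/(2/3)): its argument vanishes at y = 2/3, a logarithmic branch point, modulus 2/3.
Branch term (1/4)*sqrt(1 - y/(-1)): its argument vanishes at y = -1, a square-root branch point, modulus 1.
The radius of convergence is the smallest modulus among the singular points: 2/3.
List the singular points by increasing real part (a conjugate pair: the negative imaginary part first).

Radius of convergence at 0: 2/3.
At -1: an algebraic (square-root) branch point.
At 2/3: a logarithmic branch point.


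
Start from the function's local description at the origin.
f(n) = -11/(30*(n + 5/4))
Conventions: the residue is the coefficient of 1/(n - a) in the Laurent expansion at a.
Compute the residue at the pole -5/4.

At the order-1 pole -5/4 set g(n) = (n - (-5/4))*f(n) = -11/30.
Simple pole: residue = g(a) at a = -5/4, which is -11/30.

The residue is -11/30.


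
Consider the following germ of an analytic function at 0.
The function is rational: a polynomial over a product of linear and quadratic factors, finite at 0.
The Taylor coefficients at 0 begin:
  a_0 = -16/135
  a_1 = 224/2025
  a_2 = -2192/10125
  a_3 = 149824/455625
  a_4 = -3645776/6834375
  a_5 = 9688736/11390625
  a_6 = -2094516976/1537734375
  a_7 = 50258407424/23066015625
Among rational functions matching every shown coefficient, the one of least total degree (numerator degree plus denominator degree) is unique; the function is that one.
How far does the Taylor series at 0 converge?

The radius of convergence is 5/8.

No rational of total degree below 3 reproduces all 8 coefficients; solving the [0/3] Pade equations on them gives f(ξ) = -2/(3*(ξ - 3)**2*(ξ + 5/8)), whose expansion matches every shown term.
Denominator factor (ξ + 5/8): pole of order 1 at -5/8, modulus 5/8.
Denominator factor (ξ - 3)^2: pole of order 2 at 3, modulus 3.
The radius of convergence is the smallest modulus among the singular points: 5/8.


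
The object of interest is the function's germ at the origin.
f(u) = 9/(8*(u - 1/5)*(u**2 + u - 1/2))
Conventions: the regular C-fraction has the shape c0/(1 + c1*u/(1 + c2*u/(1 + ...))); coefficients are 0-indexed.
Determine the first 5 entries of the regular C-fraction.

Taylor coefficients (expand at 0): a_0 = 45/4, a_1 = 315/4, a_2 = 1845/4, a_3 = 9945/4, a_4 = 51705/4.
c0 = a_0 = 45/4. Peel one level at a time: if S = 1 + c*u/S' with S'(0) = 1, then c is the u-coefficient of S and S' = c*u/(S - 1).
S_1 = c0/f = 1 + (-7)*u + (8)*u^2 + ...; c1 = -7.
S_2 = c1*u/(S_1 - 1) = 1 + (8/7)*u + (134/49)*u^2 + ...; c2 = 8/7.
S_3 = c2*u/(S_2 - 1) = 1 + (-67/28)*u + (25/16)*u^2 + ...; c3 = -67/28.
S_4 = c3*u/(S_3 - 1) = 1 + (175/268)*u + ...; c4 = 175/268.

The regular C-fraction coefficients are [45/4, -7, 8/7, -67/28, 175/268].


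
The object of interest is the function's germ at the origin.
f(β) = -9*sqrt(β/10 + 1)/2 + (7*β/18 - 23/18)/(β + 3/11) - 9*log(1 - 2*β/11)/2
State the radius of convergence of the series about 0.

Denominator factor (β + 3/11): pole of order 1 at -3/11, modulus 3/11.
Branch term (-9/2)*sqrt(1 - β/(-10)): its argument vanishes at β = -10, a square-root branch point, modulus 10.
Branch term (-9/2)*log(1 - β/(11/2)): its argument vanishes at β = 11/2, a logarithmic branch point, modulus 11/2.
The radius of convergence is the smallest modulus among the singular points: 3/11.

The radius of convergence is 3/11.


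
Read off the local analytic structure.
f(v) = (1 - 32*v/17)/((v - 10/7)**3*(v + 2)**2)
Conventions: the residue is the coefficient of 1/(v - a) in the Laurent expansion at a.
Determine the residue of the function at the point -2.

At the order-2 pole -2 set g(v) = (v - (-2))^2*f(v) = (1 - 32*v/17)/(v - 10/7)**3.
Order-2 pole: residue = g'(a); g'(-2) = -106673/1880064, so the residue is -106673/1880064.

The residue is -106673/1880064.


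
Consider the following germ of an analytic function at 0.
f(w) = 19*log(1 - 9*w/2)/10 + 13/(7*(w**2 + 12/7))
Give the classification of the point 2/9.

The term (19/10)*log(1 - w/(2/9)) has argument 1 - 2/9/(2/9) = 0 at 2/9: a logarithmic (infinitely-sheeted) branch point; the remaining terms are analytic or single-valued there.

The point is a logarithmic branch point.


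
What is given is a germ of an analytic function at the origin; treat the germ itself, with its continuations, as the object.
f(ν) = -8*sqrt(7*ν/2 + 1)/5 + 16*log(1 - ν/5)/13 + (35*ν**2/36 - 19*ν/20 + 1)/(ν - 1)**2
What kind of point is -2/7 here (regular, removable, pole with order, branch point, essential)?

The term (-8/5)*sqrt(1 - ν/(-2/7)) has argument 1 - -2/7/(-2/7) = 0 at -2/7: a square-root (algebraic, two-sheeted) branch point; the remaining terms are analytic or single-valued there.

The point is an algebraic (square-root) branch point.


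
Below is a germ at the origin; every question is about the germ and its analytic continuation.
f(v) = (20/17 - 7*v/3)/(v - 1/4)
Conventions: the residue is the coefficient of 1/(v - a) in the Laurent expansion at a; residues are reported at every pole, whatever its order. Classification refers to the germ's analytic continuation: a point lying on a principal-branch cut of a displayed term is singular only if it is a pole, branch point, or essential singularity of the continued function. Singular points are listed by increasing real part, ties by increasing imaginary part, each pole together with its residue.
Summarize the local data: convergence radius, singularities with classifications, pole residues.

Denominator factor (v - 1/4): pole of order 1 at 1/4, modulus 1/4.
The radius of convergence is the smallest modulus among the singular points: 1/4.
At the order-1 pole 1/4 set g(v) = (v - (1/4))*f(v) = 20/17 - 7*v/3.
Simple pole: residue = g(a) at a = 1/4, which is 121/204.

Radius of convergence at 0: 1/4.
At 1/4: a pole of order 1; residue 121/204.


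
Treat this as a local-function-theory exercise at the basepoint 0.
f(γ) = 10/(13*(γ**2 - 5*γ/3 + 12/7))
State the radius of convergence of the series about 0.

Denominator factor (γ**2 - 5*γ/3 + 12/7): discriminant -257/63, complex-conjugate roots (5/6) + ((1/42)*sqrt(1799))*i and (5/6) - ((1/42)*sqrt(1799))*i; poles of order 1, moduli (2/7)*sqrt(21) and (2/7)*sqrt(21).
The radius of convergence is the smallest modulus among the singular points: (2/7)*sqrt(21).

The radius of convergence is (2/7)*sqrt(21).


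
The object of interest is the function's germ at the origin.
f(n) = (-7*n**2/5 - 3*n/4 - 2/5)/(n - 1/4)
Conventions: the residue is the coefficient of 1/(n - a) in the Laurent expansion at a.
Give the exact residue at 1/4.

At the order-1 pole 1/4 set g(n) = (n - (1/4))*f(n) = -7*n**2/5 - 3*n/4 - 2/5.
Simple pole: residue = g(a) at a = 1/4, which is -27/40.

The residue is -27/40.


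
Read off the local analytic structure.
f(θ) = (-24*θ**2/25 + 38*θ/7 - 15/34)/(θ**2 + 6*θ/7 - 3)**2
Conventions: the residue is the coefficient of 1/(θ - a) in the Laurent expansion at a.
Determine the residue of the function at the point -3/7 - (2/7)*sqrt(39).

The factor θ**2 + 6*θ/7 - 3 splits as (θ - a)(θ - a') with a = -3/7 - (2/7)*sqrt(39), a' = -3/7 + (2/7)*sqrt(39). At the order-2 pole a set g(θ) = (θ - a)^2*f(θ) = [-24*θ**2/25 + 38*θ/7 - 15/34] / (θ - a')^2.
Order-2 pole: residue = g'(a); g'(-3/7 - (2/7)*sqrt(39)) = (10913/13790400)*sqrt(39), so the residue is (10913/13790400)*sqrt(39).

The residue is (10913/13790400)*sqrt(39).


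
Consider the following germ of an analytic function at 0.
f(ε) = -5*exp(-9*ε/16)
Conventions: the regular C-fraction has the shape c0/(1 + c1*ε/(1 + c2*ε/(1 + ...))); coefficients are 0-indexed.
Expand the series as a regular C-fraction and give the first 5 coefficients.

Taylor coefficients (expand at 0): a_0 = -5, a_1 = 45/16, a_2 = -405/512, a_3 = 1215/8192, a_4 = -10935/524288.
c0 = a_0 = -5. Peel one level at a time: if S = 1 + c*ε/S' with S'(0) = 1, then c is the ε-coefficient of S and S' = c*ε/(S - 1).
S_1 = c0/f = 1 + (9/16)*ε + (81/512)*ε^2 + ...; c1 = 9/16.
S_2 = c1*ε/(S_1 - 1) = 1 + (-9/32)*ε + (27/1024)*ε^2 + ...; c2 = -9/32.
S_3 = c2*ε/(S_2 - 1) = 1 + (3/32)*ε + (9/1024)*ε^2 + ...; c3 = 3/32.
S_4 = c3*ε/(S_3 - 1) = 1 + (-3/32)*ε + ...; c4 = -3/32.

The regular C-fraction coefficients are [-5, 9/16, -9/32, 3/32, -3/32].


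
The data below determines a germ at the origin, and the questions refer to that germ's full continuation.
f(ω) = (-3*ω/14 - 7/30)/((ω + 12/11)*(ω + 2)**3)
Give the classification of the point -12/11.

The point is a pole of order 1.

The denominator factor ω + 12/11 vanishes at -12/11 and appears to the power 1; the numerator there equals 1/2310, nonzero, and no other factor vanishes.
Hence a pole whose order is the multiplicity, 1.


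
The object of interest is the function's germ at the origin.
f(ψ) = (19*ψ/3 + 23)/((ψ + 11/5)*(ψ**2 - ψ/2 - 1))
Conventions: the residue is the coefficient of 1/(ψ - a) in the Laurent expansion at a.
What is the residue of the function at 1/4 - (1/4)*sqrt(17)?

The factor ψ**2 - ψ/2 - 1 splits as (ψ - a)(ψ - a') with a = 1/4 - (1/4)*sqrt(17), a' = 1/4 + (1/4)*sqrt(17). At the order-1 pole a set g(ψ) = (ψ - a)*f(ψ) = [(19*ψ/3 + 23)/(ψ + 11/5)] / (ψ - a').
Simple pole: residue = g(a) at a = 1/4 - (1/4)*sqrt(17), which is -680/741 - (5350/4199)*sqrt(17).

The residue is -680/741 - (5350/4199)*sqrt(17).


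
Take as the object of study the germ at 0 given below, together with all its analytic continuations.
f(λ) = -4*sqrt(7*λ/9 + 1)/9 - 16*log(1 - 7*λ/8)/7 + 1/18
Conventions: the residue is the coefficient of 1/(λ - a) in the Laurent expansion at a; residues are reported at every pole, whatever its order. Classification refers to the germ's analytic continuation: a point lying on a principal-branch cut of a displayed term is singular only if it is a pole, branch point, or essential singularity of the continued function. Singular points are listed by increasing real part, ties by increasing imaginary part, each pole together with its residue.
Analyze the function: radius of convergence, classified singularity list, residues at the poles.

Radius of convergence at 0: 8/7.
At -9/7: an algebraic (square-root) branch point.
At 8/7: a logarithmic branch point.

Branch term (-16/7)*log(1 - λ/(8/7)): its argument vanishes at λ = 8/7, a logarithmic branch point, modulus 8/7.
Branch term (-4/9)*sqrt(1 - λ/(-9/7)): its argument vanishes at λ = -9/7, a square-root branch point, modulus 9/7.
The radius of convergence is the smallest modulus among the singular points: 8/7.
List the singular points by increasing real part (a conjugate pair: the negative imaginary part first).


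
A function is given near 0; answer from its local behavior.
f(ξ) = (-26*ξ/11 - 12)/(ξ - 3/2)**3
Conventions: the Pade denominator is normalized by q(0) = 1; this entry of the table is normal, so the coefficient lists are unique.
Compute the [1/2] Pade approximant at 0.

Taylor coefficients needed (expand at 0): a_0 = 32/9, a_1 = 2320/297, a_2 = 3232/297, a_3 = 33152/2673.
Write the denominator as Q(ξ) = 1 + q1*ξ + q2*ξ^2. Requiring Q*f - P = O(ξ^4) with deg P <= 1 kills the coefficients of ξ^2..ξ^3 in Q*f:
  ξ^2: a_2 + q1*a_1 + q2*a_0 = 0, i.e. 3232/297 + (2320/297)*q1 + (32/9)*q2 = 0.
  ξ^3: a_3 + q1*a_2 + q2*a_1 = 0, i.e. 33152/2673 + (3232/297)*q1 + (2320/297)*q2 = 0.
Solving this linear system: q1 = -42286/23079, q2 = 66796/69237.
The numerator is Q*f truncated at degree 1: P0 = a_0 = 32/9; P1 = a_1 + q1*a_0 = 109744/84623.

The Pade approximant has numerator coefficients [32/9, 109744/84623]; denominator coefficients [1, -42286/23079, 66796/69237].


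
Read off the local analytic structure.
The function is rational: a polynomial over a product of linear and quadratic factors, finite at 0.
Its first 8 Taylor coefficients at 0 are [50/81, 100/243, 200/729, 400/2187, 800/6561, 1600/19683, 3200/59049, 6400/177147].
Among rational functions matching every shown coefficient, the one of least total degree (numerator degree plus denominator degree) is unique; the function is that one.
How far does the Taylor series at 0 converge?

No rational of total degree below 1 reproduces all 8 coefficients; solving the [0/1] Pade equations on them gives f(ζ) = -25/(27*(ζ - 3/2)), whose expansion matches every shown term.
Denominator factor (ζ - 3/2): pole of order 1 at 3/2, modulus 3/2.
The radius of convergence is the smallest modulus among the singular points: 3/2.

The radius of convergence is 3/2.


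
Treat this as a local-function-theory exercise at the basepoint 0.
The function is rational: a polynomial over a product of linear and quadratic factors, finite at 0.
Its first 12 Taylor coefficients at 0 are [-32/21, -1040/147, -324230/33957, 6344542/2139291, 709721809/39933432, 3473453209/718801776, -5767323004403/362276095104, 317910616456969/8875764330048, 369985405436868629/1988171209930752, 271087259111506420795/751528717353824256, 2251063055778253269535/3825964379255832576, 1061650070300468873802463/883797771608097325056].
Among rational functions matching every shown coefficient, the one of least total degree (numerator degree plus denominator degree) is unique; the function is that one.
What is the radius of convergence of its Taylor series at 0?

The radius of convergence is 4/7.

No rational of total degree below 10 reproduces all 12 coefficients; solving the [2/8] Pade equations on them gives f(j) = (16*j**2/11 - 1/3)/((j - 4/7)**2*(j**2 - j/3 + 7/8)**3), whose expansion matches every shown term.
Denominator factor (j**2 - j/3 + 7/8)^3: discriminant -61/18, complex-conjugate roots (1/6) + ((1/12)*sqrt(122))*i and (1/6) - ((1/12)*sqrt(122))*i; poles of order 3, moduli (1/4)*sqrt(14) and (1/4)*sqrt(14).
Denominator factor (j - 4/7)^2: pole of order 2 at 4/7, modulus 4/7.
The radius of convergence is the smallest modulus among the singular points: 4/7.


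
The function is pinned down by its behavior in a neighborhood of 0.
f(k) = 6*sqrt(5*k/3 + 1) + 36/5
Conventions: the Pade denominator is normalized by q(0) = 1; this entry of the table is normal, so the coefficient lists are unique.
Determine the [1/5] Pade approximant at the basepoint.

Taylor coefficients needed (expand at 0): a_0 = 66/5, a_1 = 5, a_2 = -25/12, a_3 = 125/72, a_4 = -3125/1728, a_5 = 21875/10368, a_6 = -109375/41472.
Write the denominator as Q(k) = 1 + q1*k + q2*k^2 + q3*k^3 + q4*k^4 + q5*k^5. Requiring Q*f - P = O(k^7) with deg P <= 1 kills the coefficients of k^2..k^6 in Q*f:
  k^2: a_2 + q1*a_1 + q2*a_0 = 0, i.e. -25/12 + (5)*q1 + (66/5)*q2 = 0.
  k^3: a_3 + q1*a_2 + q2*a_1 + q3*a_0 = 0, i.e. 125/72 + (-25/12)*q1 + (5)*q2 + (66/5)*q3 = 0.
  k^4: a_4 + q1*a_3 + q2*a_2 + q3*a_1 + q4*a_0 = 0, i.e. -3125/1728 + (125/72)*q1 + (-25/12)*q2 + (5)*q3 + (66/5)*q4 = 0.
  k^5: a_5 + q1*a_4 + q2*a_3 + q3*a_2 + q4*a_1 + q5*a_0 = 0, i.e. 21875/10368 + (-3125/1728)*q1 + (125/72)*q2 + (-25/12)*q3 + (5)*q4 + (66/5)*q5 = 0.
  k^6: a_6 + q1*a_5 + q2*a_4 + q3*a_3 + q4*a_2 + q5*a_1 = 0, i.e. -109375/41472 + (21875/10368)*q1 + (-3125/1728)*q2 + (125/72)*q3 + (-25/12)*q4 + (5)*q5 = 0.
Solving this linear system: q1 = 339445/369476, q2 = -632375/3325284, q3 = 6824375/79806816, q4 = -14759375/319227264, q5 = 253421875/11492181504.
The numerator is Q*f truncated at degree 1: P0 = a_0 = 66/5; P1 = a_1 + q1*a_0 = 3164027/184738.

The Pade approximant has numerator coefficients [66/5, 3164027/184738]; denominator coefficients [1, 339445/369476, -632375/3325284, 6824375/79806816, -14759375/319227264, 253421875/11492181504].


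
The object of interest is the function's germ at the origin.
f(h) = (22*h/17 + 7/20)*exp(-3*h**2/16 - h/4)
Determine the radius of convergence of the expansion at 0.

The factor exp(-3*h**2/16 - h/4) is entire and contributes no finite singular point.
The polynomial part has no poles.
No finite singular points: the Taylor series at 0 converges everywhere.

The radius of convergence is infinite.


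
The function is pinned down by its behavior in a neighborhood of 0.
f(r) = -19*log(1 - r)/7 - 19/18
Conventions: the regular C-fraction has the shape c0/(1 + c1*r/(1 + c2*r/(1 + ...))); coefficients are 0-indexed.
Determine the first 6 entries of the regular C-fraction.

Taylor coefficients (expand at 0): a_0 = -19/18, a_1 = 19/7, a_2 = 19/14, a_3 = 19/21, a_4 = 19/28, a_5 = 19/35.
c0 = a_0 = -19/18. Peel one level at a time: if S = 1 + c*r/S' with S'(0) = 1, then c is the r-coefficient of S and S' = c*r/(S - 1).
S_1 = c0/f = 1 + (18/7)*r + (387/49)*r^2 + ...; c1 = 18/7.
S_2 = c1*r/(S_1 - 1) = 1 + (-43/14)*r + (-1/12)*r^2 + ...; c2 = -43/14.
S_3 = c2*r/(S_2 - 1) = 1 + (-7/258)*r + (-427/33282)*r^2 + ...; c3 = -7/258.
S_4 = c3*r/(S_3 - 1) = 1 + (-61/129)*r + (-1/15)*r^2 + ...; c4 = -61/129.
S_5 = c4*r/(S_4 - 1) = 1 + (-43/305)*r + ...; c5 = -43/305.

The regular C-fraction coefficients are [-19/18, 18/7, -43/14, -7/258, -61/129, -43/305].


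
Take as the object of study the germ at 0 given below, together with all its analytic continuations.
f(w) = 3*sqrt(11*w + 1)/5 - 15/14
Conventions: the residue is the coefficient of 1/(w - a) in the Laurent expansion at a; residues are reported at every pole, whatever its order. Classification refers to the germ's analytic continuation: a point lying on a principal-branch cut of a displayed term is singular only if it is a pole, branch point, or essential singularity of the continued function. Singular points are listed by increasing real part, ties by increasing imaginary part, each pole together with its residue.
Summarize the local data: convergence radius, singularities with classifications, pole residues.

Radius of convergence at 0: 1/11.
At -1/11: an algebraic (square-root) branch point.

Branch term (3/5)*sqrt(1 - w/(-1/11)): its argument vanishes at w = -1/11, a square-root branch point, modulus 1/11.
The radius of convergence is the smallest modulus among the singular points: 1/11.


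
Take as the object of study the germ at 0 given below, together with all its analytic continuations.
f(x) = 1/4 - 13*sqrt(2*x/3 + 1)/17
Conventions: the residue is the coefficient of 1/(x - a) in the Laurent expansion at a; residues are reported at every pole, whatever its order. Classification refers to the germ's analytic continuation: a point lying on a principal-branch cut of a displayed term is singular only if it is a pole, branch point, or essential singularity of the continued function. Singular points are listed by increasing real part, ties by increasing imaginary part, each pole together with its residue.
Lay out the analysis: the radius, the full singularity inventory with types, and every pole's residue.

Radius of convergence at 0: 3/2.
At -3/2: an algebraic (square-root) branch point.

Branch term (-13/17)*sqrt(1 - x/(-3/2)): its argument vanishes at x = -3/2, a square-root branch point, modulus 3/2.
The radius of convergence is the smallest modulus among the singular points: 3/2.


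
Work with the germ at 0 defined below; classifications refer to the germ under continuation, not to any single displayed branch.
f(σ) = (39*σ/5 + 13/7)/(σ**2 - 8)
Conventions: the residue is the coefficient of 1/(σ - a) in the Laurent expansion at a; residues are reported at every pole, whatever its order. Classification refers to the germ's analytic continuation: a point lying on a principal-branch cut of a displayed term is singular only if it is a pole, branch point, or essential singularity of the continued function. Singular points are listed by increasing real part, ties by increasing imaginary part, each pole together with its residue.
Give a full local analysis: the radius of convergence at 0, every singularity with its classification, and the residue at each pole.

Radius of convergence at 0: (2)*sqrt(2).
At -(2)*sqrt(2): a pole of order 1; residue 39/10 - (13/56)*sqrt(2).
At (2)*sqrt(2): a pole of order 1; residue 39/10 + (13/56)*sqrt(2).

Denominator factor (σ**2 - 8): discriminant 32, real irrational roots (2)*sqrt(2) and -(2)*sqrt(2); poles of order 1, moduli (2)*sqrt(2) and (2)*sqrt(2).
The radius of convergence is the smallest modulus among the singular points: (2)*sqrt(2).
The factor σ**2 - 8 splits as (σ - a)(σ - a') with a = -(2)*sqrt(2), a' = (2)*sqrt(2). At the order-1 pole a set g(σ) = (σ - a)*f(σ) = [39*σ/5 + 13/7] / (σ - a').
Simple pole: residue = g(a) at a = -(2)*sqrt(2), which is 39/10 - (13/56)*sqrt(2).
The factor σ**2 - 8 splits as (σ - a)(σ - a') with a = (2)*sqrt(2), a' = -(2)*sqrt(2). At the order-1 pole a set g(σ) = (σ - a)*f(σ) = [39*σ/5 + 13/7] / (σ - a').
Simple pole: residue = g(a) at a = (2)*sqrt(2), which is 39/10 + (13/56)*sqrt(2).
List the singular points by increasing real part (a conjugate pair: the negative imaginary part first).


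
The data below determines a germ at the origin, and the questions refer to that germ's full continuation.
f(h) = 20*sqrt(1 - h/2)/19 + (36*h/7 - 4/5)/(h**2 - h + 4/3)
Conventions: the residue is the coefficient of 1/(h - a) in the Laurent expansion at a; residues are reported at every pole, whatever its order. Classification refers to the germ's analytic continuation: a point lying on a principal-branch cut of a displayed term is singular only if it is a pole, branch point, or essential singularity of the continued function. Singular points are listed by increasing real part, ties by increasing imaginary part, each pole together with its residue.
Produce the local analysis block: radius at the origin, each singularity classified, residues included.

Radius of convergence at 0: (2/3)*sqrt(3).
At (1/2) - ((1/6)*sqrt(39))*i: a pole of order 1; residue (18/7) + ((62/455)*sqrt(39))*i.
At (1/2) + ((1/6)*sqrt(39))*i: a pole of order 1; residue (18/7) - ((62/455)*sqrt(39))*i.
At 2: an algebraic (square-root) branch point.

Denominator factor (h**2 - h + 4/3): discriminant -13/3, complex-conjugate roots (1/2) + ((1/6)*sqrt(39))*i and (1/2) - ((1/6)*sqrt(39))*i; poles of order 1, moduli (2/3)*sqrt(3) and (2/3)*sqrt(3).
Branch term (20/19)*sqrt(1 - h/(2)): its argument vanishes at h = 2, a square-root branch point, modulus 2.
The radius of convergence is the smallest modulus among the singular points: (2/3)*sqrt(3).
The branch term is analytic at (1/2) - ((1/6)*sqrt(39))*i and contributes nothing to the residue; only the rational part matters.
The factor h**2 - h + 4/3 splits as (h - a)(h - a') with a = (1/2) - ((1/6)*sqrt(39))*i, a' = (1/2) + ((1/6)*sqrt(39))*i. At the order-1 pole a set g(h) = (h - a)*(rational part) = [36*h/7 - 4/5] / (h - a').
Simple pole: residue = g(a) at a = (1/2) - ((1/6)*sqrt(39))*i, which is (18/7) + ((62/455)*sqrt(39))*i.
The branch term is analytic at (1/2) + ((1/6)*sqrt(39))*i and contributes nothing to the residue; only the rational part matters.
The factor h**2 - h + 4/3 splits as (h - a)(h - a') with a = (1/2) + ((1/6)*sqrt(39))*i, a' = (1/2) - ((1/6)*sqrt(39))*i. At the order-1 pole a set g(h) = (h - a)*(rational part) = [36*h/7 - 4/5] / (h - a').
Simple pole: residue = g(a) at a = (1/2) + ((1/6)*sqrt(39))*i, which is (18/7) - ((62/455)*sqrt(39))*i.
List the singular points by increasing real part (a conjugate pair: the negative imaginary part first).


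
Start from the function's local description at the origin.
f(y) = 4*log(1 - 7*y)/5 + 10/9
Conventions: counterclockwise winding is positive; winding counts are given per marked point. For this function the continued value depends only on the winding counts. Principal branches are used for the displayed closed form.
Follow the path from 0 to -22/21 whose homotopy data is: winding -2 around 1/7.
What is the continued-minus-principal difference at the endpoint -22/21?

The rational part is single-valued and drops out of the difference; each branch term changes only by its own monodromy.
(4/5)*log(1 - y/(1/7)): each positive loop around 1/7 adds 2*pi*i to the log, so winding -2 contributes (4/5)*(-2)*2*pi*i = -(16/5)*pi*i.
Summing the contributions at y = -22/21 gives -(16/5)*pi*i.

Continued minus principal equals -(16/5)*pi*i.


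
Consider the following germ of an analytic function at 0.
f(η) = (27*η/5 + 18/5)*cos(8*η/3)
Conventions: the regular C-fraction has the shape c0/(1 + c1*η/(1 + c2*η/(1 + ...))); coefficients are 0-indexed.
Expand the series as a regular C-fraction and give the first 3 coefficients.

Taylor coefficients (expand at 0): a_0 = 18/5, a_1 = 27/5, a_2 = -64/5.
c0 = a_0 = 18/5. Peel one level at a time: if S = 1 + c*η/S' with S'(0) = 1, then c is the η-coefficient of S and S' = c*η/(S - 1).
S_1 = c0/f = 1 + (-3/2)*η + (209/36)*η^2 + ...; c1 = -3/2.
S_2 = c1*η/(S_1 - 1) = 1 + (209/54)*η + ...; c2 = 209/54.

The regular C-fraction coefficients are [18/5, -3/2, 209/54].


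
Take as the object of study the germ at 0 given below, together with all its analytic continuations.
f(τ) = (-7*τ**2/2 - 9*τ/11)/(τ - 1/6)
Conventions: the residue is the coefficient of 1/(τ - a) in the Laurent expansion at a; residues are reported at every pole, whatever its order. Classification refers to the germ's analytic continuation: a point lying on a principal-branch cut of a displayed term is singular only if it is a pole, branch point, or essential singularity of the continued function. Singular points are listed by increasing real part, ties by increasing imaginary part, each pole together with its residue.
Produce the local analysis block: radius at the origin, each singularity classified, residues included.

Denominator factor (τ - 1/6): pole of order 1 at 1/6, modulus 1/6.
The radius of convergence is the smallest modulus among the singular points: 1/6.
At the order-1 pole 1/6 set g(τ) = (τ - (1/6))*f(τ) = -7*τ**2/2 - 9*τ/11.
Simple pole: residue = g(a) at a = 1/6, which is -185/792.

Radius of convergence at 0: 1/6.
At 1/6: a pole of order 1; residue -185/792.


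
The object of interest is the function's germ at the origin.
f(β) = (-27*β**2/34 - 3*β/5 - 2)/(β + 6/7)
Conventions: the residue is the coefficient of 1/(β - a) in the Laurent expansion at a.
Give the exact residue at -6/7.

The residue is -8618/4165.

At the order-1 pole -6/7 set g(β) = (β - (-6/7))*f(β) = -27*β**2/34 - 3*β/5 - 2.
Simple pole: residue = g(a) at a = -6/7, which is -8618/4165.


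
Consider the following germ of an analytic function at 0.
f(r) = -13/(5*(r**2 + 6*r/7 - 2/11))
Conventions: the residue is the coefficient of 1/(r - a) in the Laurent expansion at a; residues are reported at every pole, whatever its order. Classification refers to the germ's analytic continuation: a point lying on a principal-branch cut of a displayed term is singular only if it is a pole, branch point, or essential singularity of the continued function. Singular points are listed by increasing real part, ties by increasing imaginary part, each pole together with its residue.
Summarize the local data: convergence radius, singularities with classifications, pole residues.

Radius of convergence at 0: -3/7 + (1/77)*sqrt(2167).
At -3/7 - (1/77)*sqrt(2167): a pole of order 1; residue (91/1970)*sqrt(2167).
At -3/7 + (1/77)*sqrt(2167): a pole of order 1; residue -(91/1970)*sqrt(2167).

Denominator factor (r**2 + 6*r/7 - 2/11): discriminant 788/539, real irrational roots -3/7 + (1/77)*sqrt(2167) and -3/7 - (1/77)*sqrt(2167); poles of order 1, moduli -3/7 + (1/77)*sqrt(2167) and 3/7 + (1/77)*sqrt(2167).
The radius of convergence is the smallest modulus among the singular points: -3/7 + (1/77)*sqrt(2167).
The factor r**2 + 6*r/7 - 2/11 splits as (r - a)(r - a') with a = -3/7 - (1/77)*sqrt(2167), a' = -3/7 + (1/77)*sqrt(2167). At the order-1 pole a set g(r) = (r - a)*f(r) = [-13/5] / (r - a').
Simple pole: residue = g(a) at a = -3/7 - (1/77)*sqrt(2167), which is (91/1970)*sqrt(2167).
The factor r**2 + 6*r/7 - 2/11 splits as (r - a)(r - a') with a = -3/7 + (1/77)*sqrt(2167), a' = -3/7 - (1/77)*sqrt(2167). At the order-1 pole a set g(r) = (r - a)*f(r) = [-13/5] / (r - a').
Simple pole: residue = g(a) at a = -3/7 + (1/77)*sqrt(2167), which is -(91/1970)*sqrt(2167).
List the singular points by increasing real part (a conjugate pair: the negative imaginary part first).


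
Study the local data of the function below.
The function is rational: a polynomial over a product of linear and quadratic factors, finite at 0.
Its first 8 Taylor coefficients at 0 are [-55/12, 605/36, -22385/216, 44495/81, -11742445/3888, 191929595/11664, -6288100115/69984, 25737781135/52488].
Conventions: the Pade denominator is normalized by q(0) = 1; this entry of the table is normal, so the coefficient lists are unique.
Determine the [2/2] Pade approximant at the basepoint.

The Pade approximant has numerator coefficients [-55/12, -275/141, -100/141]; denominator coefficients [1, 577/141, -7705/1034].

Taylor coefficients needed (read off): a_0 = -55/12, a_1 = 605/36, a_2 = -22385/216, a_3 = 44495/81, a_4 = -11742445/3888.
Write the denominator as Q(μ) = 1 + q1*μ + q2*μ^2. Requiring Q*f - P = O(μ^5) with deg P <= 2 kills the coefficients of μ^3..μ^4 in Q*f:
  μ^3: a_3 + q1*a_2 + q2*a_1 = 0, i.e. 44495/81 + (-22385/216)*q1 + (605/36)*q2 = 0.
  μ^4: a_4 + q1*a_3 + q2*a_2 = 0, i.e. -11742445/3888 + (44495/81)*q1 + (-22385/216)*q2 = 0.
Solving this linear system: q1 = 577/141, q2 = -7705/1034.
The numerator is Q*f truncated at degree 2: P0 = a_0 = -55/12; P1 = a_1 + q1*a_0 = -275/141; P2 = a_2 + q1*a_1 + q2*a_0 = -100/141.


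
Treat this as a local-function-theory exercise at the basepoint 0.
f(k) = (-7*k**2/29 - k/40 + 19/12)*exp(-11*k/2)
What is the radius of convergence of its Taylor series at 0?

The radius of convergence is infinite.

The factor exp(-11*k/2) is entire and contributes no finite singular point.
The polynomial part has no poles.
No finite singular points: the Taylor series at 0 converges everywhere.


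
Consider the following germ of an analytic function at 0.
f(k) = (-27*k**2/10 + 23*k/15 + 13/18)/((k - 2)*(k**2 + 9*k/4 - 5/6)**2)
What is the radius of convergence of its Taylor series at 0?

Denominator factor (k - 2): pole of order 1 at 2, modulus 2.
Denominator factor (k**2 + 9*k/4 - 5/6)^2: discriminant 403/48, real irrational roots -9/8 + (1/24)*sqrt(1209) and -9/8 - (1/24)*sqrt(1209); poles of order 2, moduli -9/8 + (1/24)*sqrt(1209) and 9/8 + (1/24)*sqrt(1209).
The radius of convergence is the smallest modulus among the singular points: -9/8 + (1/24)*sqrt(1209).

The radius of convergence is -9/8 + (1/24)*sqrt(1209).


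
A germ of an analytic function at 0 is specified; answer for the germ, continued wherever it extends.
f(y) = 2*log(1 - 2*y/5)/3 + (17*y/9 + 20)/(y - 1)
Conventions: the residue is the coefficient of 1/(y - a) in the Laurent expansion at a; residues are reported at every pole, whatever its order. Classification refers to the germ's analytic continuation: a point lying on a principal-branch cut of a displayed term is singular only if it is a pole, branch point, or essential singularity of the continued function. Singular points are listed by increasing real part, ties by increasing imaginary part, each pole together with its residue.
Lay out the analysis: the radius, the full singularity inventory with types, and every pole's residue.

Denominator factor (y - 1): pole of order 1 at 1, modulus 1.
Branch term (2/3)*log(1 - y/(5/2)): its argument vanishes at y = 5/2, a logarithmic branch point, modulus 5/2.
The radius of convergence is the smallest modulus among the singular points: 1.
The branch term is analytic at 1 and contributes nothing to the residue; only the rational part matters.
At the order-1 pole 1 set g(y) = (y - (1))*(rational part) = 17*y/9 + 20.
Simple pole: residue = g(a) at a = 1, which is 197/9.
List the singular points by increasing real part (a conjugate pair: the negative imaginary part first).

Radius of convergence at 0: 1.
At 1: a pole of order 1; residue 197/9.
At 5/2: a logarithmic branch point.


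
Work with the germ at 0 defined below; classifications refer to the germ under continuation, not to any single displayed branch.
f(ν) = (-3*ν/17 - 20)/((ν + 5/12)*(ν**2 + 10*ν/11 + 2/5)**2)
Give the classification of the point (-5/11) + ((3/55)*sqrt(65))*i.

The point is a pole of order 2.

The denominator factor ν**2 + 10*ν/11 + 2/5 vanishes at (-5/11) + ((3/55)*sqrt(65))*i and appears to the power 2; the numerator there equals (-3725/187) - ((9/935)*sqrt(65))*i, nonzero, and no other factor vanishes.
Hence a pole whose order is the multiplicity, 2.


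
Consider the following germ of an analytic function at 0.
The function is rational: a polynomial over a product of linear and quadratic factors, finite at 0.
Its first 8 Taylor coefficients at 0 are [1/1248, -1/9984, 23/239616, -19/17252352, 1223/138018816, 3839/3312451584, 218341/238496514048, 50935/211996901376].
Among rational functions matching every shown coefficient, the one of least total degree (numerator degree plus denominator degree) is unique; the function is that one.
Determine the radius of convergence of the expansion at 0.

The radius of convergence is 8/3.

No rational of total degree below 4 reproduces all 8 coefficients; solving the [0/4] Pade equations on them gives f(β) = -6/(13*(β - 8/3)*(β + 6)**3), whose expansion matches every shown term.
Denominator factor (β - 8/3): pole of order 1 at 8/3, modulus 8/3.
Denominator factor (β + 6)^3: pole of order 3 at -6, modulus 6.
The radius of convergence is the smallest modulus among the singular points: 8/3.


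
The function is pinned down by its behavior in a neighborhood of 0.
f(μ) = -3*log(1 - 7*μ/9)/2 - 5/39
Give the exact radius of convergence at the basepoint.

The radius of convergence is 9/7.

Branch term (-3/2)*log(1 - μ/(9/7)): its argument vanishes at μ = 9/7, a logarithmic branch point, modulus 9/7.
The radius of convergence is the smallest modulus among the singular points: 9/7.


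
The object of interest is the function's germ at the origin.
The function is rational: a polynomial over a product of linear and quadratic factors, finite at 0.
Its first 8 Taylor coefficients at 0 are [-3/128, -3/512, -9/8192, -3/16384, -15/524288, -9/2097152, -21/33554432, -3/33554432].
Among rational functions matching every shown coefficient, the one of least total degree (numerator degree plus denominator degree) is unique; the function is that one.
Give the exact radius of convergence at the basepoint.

The radius of convergence is 8.

No rational of total degree below 2 reproduces all 8 coefficients; solving the [0/2] Pade equations on them gives f(r) = -3/(2*(r - 8)**2), whose expansion matches every shown term.
Denominator factor (r - 8)^2: pole of order 2 at 8, modulus 8.
The radius of convergence is the smallest modulus among the singular points: 8.


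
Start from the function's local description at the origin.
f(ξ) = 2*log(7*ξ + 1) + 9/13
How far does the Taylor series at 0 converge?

The radius of convergence is 1/7.

Branch term (2)*log(1 - ξ/(-1/7)): its argument vanishes at ξ = -1/7, a logarithmic branch point, modulus 1/7.
The radius of convergence is the smallest modulus among the singular points: 1/7.


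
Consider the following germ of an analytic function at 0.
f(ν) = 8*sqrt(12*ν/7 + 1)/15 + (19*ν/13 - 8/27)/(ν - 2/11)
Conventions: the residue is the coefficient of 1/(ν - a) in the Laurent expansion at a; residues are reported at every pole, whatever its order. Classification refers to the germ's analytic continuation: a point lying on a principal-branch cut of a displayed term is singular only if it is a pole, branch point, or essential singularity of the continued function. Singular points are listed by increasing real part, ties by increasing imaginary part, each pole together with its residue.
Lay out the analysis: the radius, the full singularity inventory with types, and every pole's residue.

Radius of convergence at 0: 2/11.
At -7/12: an algebraic (square-root) branch point.
At 2/11: a pole of order 1; residue -118/3861.

Denominator factor (ν - 2/11): pole of order 1 at 2/11, modulus 2/11.
Branch term (8/15)*sqrt(1 - ν/(-7/12)): its argument vanishes at ν = -7/12, a square-root branch point, modulus 7/12.
The radius of convergence is the smallest modulus among the singular points: 2/11.
The branch term is analytic at 2/11 and contributes nothing to the residue; only the rational part matters.
At the order-1 pole 2/11 set g(ν) = (ν - (2/11))*(rational part) = 19*ν/13 - 8/27.
Simple pole: residue = g(a) at a = 2/11, which is -118/3861.
List the singular points by increasing real part (a conjugate pair: the negative imaginary part first).


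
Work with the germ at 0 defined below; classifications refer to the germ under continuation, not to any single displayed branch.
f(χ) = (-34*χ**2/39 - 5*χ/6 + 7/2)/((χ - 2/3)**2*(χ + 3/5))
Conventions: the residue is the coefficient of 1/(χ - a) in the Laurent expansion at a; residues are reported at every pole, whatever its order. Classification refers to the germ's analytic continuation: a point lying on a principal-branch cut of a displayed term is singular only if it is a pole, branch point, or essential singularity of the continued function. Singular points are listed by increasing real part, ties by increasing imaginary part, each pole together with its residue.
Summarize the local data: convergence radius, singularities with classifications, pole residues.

Radius of convergence at 0: 3/5.
At -3/5: a pole of order 1; residue 10782/4693.
At 2/3: a pole of order 2; residue -44620/14079.

Denominator factor (χ - 2/3)^2: pole of order 2 at 2/3, modulus 2/3.
Denominator factor (χ + 3/5): pole of order 1 at -3/5, modulus 3/5.
The radius of convergence is the smallest modulus among the singular points: 3/5.
At the order-1 pole -3/5 set g(χ) = (χ - (-3/5))*f(χ) = (-34*χ**2/39 - 5*χ/6 + 7/2)/(χ - 2/3)**2.
Simple pole: residue = g(a) at a = -3/5, which is 10782/4693.
At the order-2 pole 2/3 set g(χ) = (χ - (2/3))^2*f(χ) = (-34*χ**2/39 - 5*χ/6 + 7/2)/(χ + 3/5).
Order-2 pole: residue = g'(a); g'(2/3) = -44620/14079, so the residue is -44620/14079.
List the singular points by increasing real part (a conjugate pair: the negative imaginary part first).


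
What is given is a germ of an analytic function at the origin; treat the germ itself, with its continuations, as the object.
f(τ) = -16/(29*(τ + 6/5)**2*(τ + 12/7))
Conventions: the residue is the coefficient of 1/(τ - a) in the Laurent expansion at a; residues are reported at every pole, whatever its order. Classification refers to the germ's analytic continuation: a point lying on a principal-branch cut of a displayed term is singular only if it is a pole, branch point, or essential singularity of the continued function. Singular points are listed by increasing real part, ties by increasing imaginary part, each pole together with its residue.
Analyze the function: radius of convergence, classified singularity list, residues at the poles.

Radius of convergence at 0: 6/5.
At -12/7: a pole of order 1; residue -4900/2349.
At -6/5: a pole of order 2; residue 4900/2349.

Denominator factor (τ + 12/7): pole of order 1 at -12/7, modulus 12/7.
Denominator factor (τ + 6/5)^2: pole of order 2 at -6/5, modulus 6/5.
The radius of convergence is the smallest modulus among the singular points: 6/5.
At the order-1 pole -12/7 set g(τ) = (τ - (-12/7))*f(τ) = -16/(29*(τ + 6/5)**2).
Simple pole: residue = g(a) at a = -12/7, which is -4900/2349.
At the order-2 pole -6/5 set g(τ) = (τ - (-6/5))^2*f(τ) = -16/(29*(τ + 12/7)).
Order-2 pole: residue = g'(a); g'(-6/5) = 4900/2349, so the residue is 4900/2349.
List the singular points by increasing real part (a conjugate pair: the negative imaginary part first).
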